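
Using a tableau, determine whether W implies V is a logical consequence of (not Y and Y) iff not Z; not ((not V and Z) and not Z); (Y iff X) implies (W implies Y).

No

Initial set: {((not Y and Y) iff not Z); not ((not V and Z) and not Z); ((Y iff X) implies (W implies Y)); not (W implies V)}.
not (W implies V): α-rule — add W, not V.
((not Y and Y) iff not Z): β-rule — branch into (not Y and Y), not Z  //  not (not Y and Y), not not Z.
  branch 1 (add (not Y and Y), not Z):
    (not Y and Y): α-rule — add not Y, Y.
    × closes — contains both Y and not Y.
  branch 2 (add not (not Y and Y), not not Z):
    not ((not V and Z) and not Z): β-rule — branch into not (not V and Z)  //  not not Z.
      branch 2.1 (add not (not V and Z)):
        ((Y iff X) implies (W implies Y)): β-rule — branch into not (Y iff X)  //  (W implies Y).
          branch 2.1.1 (add not (Y iff X)):
            not (not Y and Y): β-rule — branch into not not Y  //  not Y.
              branch 2.1.1.1 (add not not Y):
                not (not V and Z): β-rule — branch into not not V  //  not Z.
                  branch 2.1.1.1.1 (add not not V):
                    × closes — contains both V and not V.
                  branch 2.1.1.1.2 (add not Z):
                    × closes — contains both Z and not Z.
              branch 2.1.1.2 (add not Y):
                not (not V and Z): β-rule — branch into not not V  //  not Z.
                  branch 2.1.1.2.1 (add not not V):
                    × closes — contains both V and not V.
                  branch 2.1.1.2.2 (add not Z):
                    × closes — contains both Z and not Z.
          branch 2.1.2 (add (W implies Y)):
            not (not Y and Y): β-rule — branch into not not Y  //  not Y.
              branch 2.1.2.1 (add not not Y):
                not (not V and Z): β-rule — branch into not not V  //  not Z.
                  branch 2.1.2.1.1 (add not not V):
                    × closes — contains both V and not V.
                  branch 2.1.2.1.2 (add not Z):
                    × closes — contains both Z and not Z.
              branch 2.1.2.2 (add not Y):
                not (not V and Z): β-rule — branch into not not V  //  not Z.
                  branch 2.1.2.2.1 (add not not V):
                    × closes — contains both V and not V.
                  branch 2.1.2.2.2 (add not Z):
                    × closes — contains both Z and not Z.
      branch 2.2 (add not not Z):
        ((Y iff X) implies (W implies Y)): β-rule — branch into not (Y iff X)  //  (W implies Y).
          branch 2.2.1 (add not (Y iff X)):
            not (not Y and Y): β-rule — branch into not not Y  //  not Y.
              branch 2.2.1.1 (add not not Y):
                not (Y iff X): β-rule — branch into Y, not X  //  not Y, X.
                  branch 2.2.1.1.1 (add Y, not X):
                    ○ open, literals {V=F, W=T, X=F, Y=T, Z=T}.
                  branch 2.2.1.1.2 (add not Y, X):
                    × closes — contains both Y and not Y.
              branch 2.2.1.2 (add not Y):
                not (Y iff X): β-rule — branch into Y, not X  //  not Y, X.
                  branch 2.2.1.2.1 (add Y, not X):
                    × closes — contains both Y and not Y.
                  branch 2.2.1.2.2 (add not Y, X):
                    ○ open, literals {V=F, W=T, X=T, Y=F, Z=T}.
          branch 2.2.2 (add (W implies Y)):
            not (not Y and Y): β-rule — branch into not not Y  //  not Y.
              branch 2.2.2.1 (add not not Y):
                (W implies Y): β-rule — branch into not W  //  Y.
                  branch 2.2.2.1.1 (add not W):
                    × closes — contains both W and not W.
                  branch 2.2.2.1.2 (add Y):
                    ○ open, literals {V=F, W=T, Y=T, Z=T}.
              branch 2.2.2.2 (add not Y):
                (W implies Y): β-rule — branch into not W  //  Y.
                  branch 2.2.2.2.1 (add not W):
                    × closes — contains both W and not W.
                  branch 2.2.2.2.2 (add Y):
                    × closes — contains both Y and not Y.
14 branches closed, 3 open.
An open branch gives a countermodel: V=F, W=T, X=F, Y=T, Z=T (unmentioned atoms arbitrary); the premises hold there but the conclusion fails.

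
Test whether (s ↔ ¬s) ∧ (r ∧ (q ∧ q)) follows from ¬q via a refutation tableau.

Initial set: {¬q; ¬((s ↔ ¬s) ∧ (r ∧ (q ∧ q)))}.
¬((s ↔ ¬s) ∧ (r ∧ (q ∧ q))): β-rule — branch into ¬(s ↔ ¬s)  //  ¬(r ∧ (q ∧ q)).
  branch 1 (add ¬(s ↔ ¬s)):
    ¬(s ↔ ¬s): β-rule — branch into s, ¬¬s  //  ¬s, ¬s.
      branch 1.1 (add s, ¬¬s):
        ○ open, literals {q=F, s=T}.
      branch 1.2 (add ¬s, ¬s):
        ○ open, literals {q=F, s=F}.
  branch 2 (add ¬(r ∧ (q ∧ q))):
    ¬(r ∧ (q ∧ q)): β-rule — branch into ¬r  //  ¬(q ∧ q).
      branch 2.1 (add ¬r):
        ○ open, literals {q=F, r=F}.
      branch 2.2 (add ¬(q ∧ q)):
        ¬(q ∧ q): β-rule — branch into ¬q  //  ¬q.
          branch 2.2.1 (add ¬q):
            ○ open, literals {q=F}.
          branch 2.2.2 (add ¬q):
            ○ open, literals {q=F}.
0 branches closed, 5 open.
An open branch gives a countermodel: q=F, s=T (unmentioned atoms arbitrary); the premises hold there but the conclusion fails.

No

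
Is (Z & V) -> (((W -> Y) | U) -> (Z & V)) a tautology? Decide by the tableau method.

Assume the negation and expand:
Initial set: {~((Z & V) -> (((W -> Y) | U) -> (Z & V)))}.
~((Z & V) -> (((W -> Y) | U) -> (Z & V))): α-rule — add (Z & V), ~(((W -> Y) | U) -> (Z & V)).
(Z & V): α-rule — add Z, V.
~(((W -> Y) | U) -> (Z & V)): α-rule — add ((W -> Y) | U), ~(Z & V).
((W -> Y) | U): β-rule — branch into (W -> Y)  //  U.
  branch 1 (add (W -> Y)):
    ~(Z & V): β-rule — branch into ~Z  //  ~V.
      branch 1.1 (add ~Z):
        × closes — contains both Z and ~Z.
      branch 1.2 (add ~V):
        × closes — contains both V and ~V.
  branch 2 (add U):
    ~(Z & V): β-rule — branch into ~Z  //  ~V.
      branch 2.1 (add ~Z):
        × closes — contains both Z and ~Z.
      branch 2.2 (add ~V):
        × closes — contains both V and ~V.
All 4 branches close.
Every branch closed, so the negation is unsatisfiable and the formula is valid.

Valid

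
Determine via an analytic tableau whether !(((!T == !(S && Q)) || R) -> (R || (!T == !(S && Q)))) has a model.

Initial set: {!(((!T == !(S && Q)) || R) -> (R || (!T == !(S && Q))))}.
!(((!T == !(S && Q)) || R) -> (R || (!T == !(S && Q)))): α-rule — add ((!T == !(S && Q)) || R), !(R || (!T == !(S && Q))).
!(R || (!T == !(S && Q))): α-rule — add !R, !(!T == !(S && Q)).
((!T == !(S && Q)) || R): β-rule — branch into (!T == !(S && Q))  //  R.
  branch 1 (add (!T == !(S && Q))):
    !(!T == !(S && Q)): β-rule — branch into !T, !!(S && Q)  //  !!T, !(S && Q).
      branch 1.1 (add !T, !!(S && Q)):
        !!(S && Q): α-rule — add S, Q.
        (!T == !(S && Q)): β-rule — branch into !T, !(S && Q)  //  !!T, !!(S && Q).
          branch 1.1.1 (add !T, !(S && Q)):
            !(S && Q): β-rule — branch into !S  //  !Q.
              branch 1.1.1.1 (add !S):
                × closes — contains both S and !S.
              branch 1.1.1.2 (add !Q):
                × closes — contains both Q and !Q.
          branch 1.1.2 (add !!T, !!(S && Q)):
            × closes — contains both T and !T.
      branch 1.2 (add !!T, !(S && Q)):
        (!T == !(S && Q)): β-rule — branch into !T, !(S && Q)  //  !!T, !!(S && Q).
          branch 1.2.1 (add !T, !(S && Q)):
            × closes — contains both T and !T.
          branch 1.2.2 (add !!T, !!(S && Q)):
            !!(S && Q): α-rule — add S, Q.
            !(S && Q): β-rule — branch into !S  //  !Q.
              branch 1.2.2.1 (add !S):
                × closes — contains both S and !S.
              branch 1.2.2.2 (add !Q):
                × closes — contains both Q and !Q.
  branch 2 (add R):
    × closes — contains both R and !R.
All 7 branches close.
Every branch closed; the formula is unsatisfiable.

Unsatisfiable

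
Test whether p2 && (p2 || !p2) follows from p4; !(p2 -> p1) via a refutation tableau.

Yes

Initial set: {p4; !(p2 -> p1); !(p2 && (p2 || !p2))}.
!(p2 -> p1): α-rule — add p2, !p1.
!(p2 && (p2 || !p2)): β-rule — branch into !p2  //  !(p2 || !p2).
  branch 1 (add !p2):
    × closes — contains both p2 and !p2.
  branch 2 (add !(p2 || !p2)):
    !(p2 || !p2): α-rule — add !p2, !!p2.
    × closes — contains both p2 and !p2.
All 2 branches close.
Every branch closed, so the premises entail the conclusion.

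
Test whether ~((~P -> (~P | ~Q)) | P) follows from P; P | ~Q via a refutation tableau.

No

Initial set: {P; (P | ~Q); ~~((~P -> (~P | ~Q)) | P)}.
(P | ~Q): β-rule — branch into P  //  ~Q.
  branch 1 (add P):
    ~~((~P -> (~P | ~Q)) | P): β-rule — branch into (~P -> (~P | ~Q))  //  P.
      branch 1.1 (add (~P -> (~P | ~Q))):
        (~P -> (~P | ~Q)): β-rule — branch into ~~P  //  (~P | ~Q).
          branch 1.1.1 (add ~~P):
            ○ open, literals {P=1}.
          branch 1.1.2 (add (~P | ~Q)):
            (~P | ~Q): β-rule — branch into ~P  //  ~Q.
              branch 1.1.2.1 (add ~P):
                × closes — contains both P and ~P.
              branch 1.1.2.2 (add ~Q):
                ○ open, literals {P=1, Q=0}.
      branch 1.2 (add P):
        ○ open, literals {P=1}.
  branch 2 (add ~Q):
    ~~((~P -> (~P | ~Q)) | P): β-rule — branch into (~P -> (~P | ~Q))  //  P.
      branch 2.1 (add (~P -> (~P | ~Q))):
        (~P -> (~P | ~Q)): β-rule — branch into ~~P  //  (~P | ~Q).
          branch 2.1.1 (add ~~P):
            ○ open, literals {P=1, Q=0}.
          branch 2.1.2 (add (~P | ~Q)):
            (~P | ~Q): β-rule — branch into ~P  //  ~Q.
              branch 2.1.2.1 (add ~P):
                × closes — contains both P and ~P.
              branch 2.1.2.2 (add ~Q):
                ○ open, literals {P=1, Q=0}.
      branch 2.2 (add P):
        ○ open, literals {P=1, Q=0}.
2 branches closed, 6 open.
An open branch gives a countermodel: P=1 (unmentioned atoms arbitrary); the premises hold there but the conclusion fails.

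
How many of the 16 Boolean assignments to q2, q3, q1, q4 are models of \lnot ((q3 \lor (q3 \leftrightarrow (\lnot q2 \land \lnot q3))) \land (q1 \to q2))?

6

Initial set: {\lnot ((q3 \lor (q3 \leftrightarrow (\lnot q2 \land \lnot q3))) \land (q1 \to q2))}.
\lnot ((q3 \lor (q3 \leftrightarrow (\lnot q2 \land \lnot q3))) \land (q1 \to q2)): β-rule — branch into \lnot (q3 \lor (q3 \leftrightarrow (\lnot q2 \land \lnot q3)))  //  \lnot (q1 \to q2).
  branch 1 (add \lnot (q3 \lor (q3 \leftrightarrow (\lnot q2 \land \lnot q3)))):
    \lnot (q3 \lor (q3 \leftrightarrow (\lnot q2 \land \lnot q3))): α-rule — add \lnot q3, \lnot (q3 \leftrightarrow (\lnot q2 \land \lnot q3)).
    \lnot (q3 \leftrightarrow (\lnot q2 \land \lnot q3)): β-rule — branch into q3, \lnot (\lnot q2 \land \lnot q3)  //  \lnot q3, (\lnot q2 \land \lnot q3).
      branch 1.1 (add q3, \lnot (\lnot q2 \land \lnot q3)):
        × closes — contains both q3 and \lnot q3.
      branch 1.2 (add \lnot q3, (\lnot q2 \land \lnot q3)):
        (\lnot q2 \land \lnot q3): α-rule — add \lnot q2, \lnot q3.
        ○ open, literals {q2=0, q3=0}.
  branch 2 (add \lnot (q1 \to q2)):
    \lnot (q1 \to q2): α-rule — add q1, \lnot q2.
    ○ open, literals {q1=1, q2=0}.
1 branch closed, 2 open.
Each open branch fixes some atoms; the unmentioned ones are free. Counting distinct full assignments: branch {q2=0, q3=0} (q1, q4) contributes 4 new; branch {q1=1, q2=0} (q3, q4) contributes 2 new. Total: 6.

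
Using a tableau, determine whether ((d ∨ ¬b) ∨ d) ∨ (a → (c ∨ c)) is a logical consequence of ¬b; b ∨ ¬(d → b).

Initial set: {¬b; (b ∨ ¬(d → b)); ¬(((d ∨ ¬b) ∨ d) ∨ (a → (c ∨ c)))}.
¬(((d ∨ ¬b) ∨ d) ∨ (a → (c ∨ c))): α-rule — add ¬((d ∨ ¬b) ∨ d), ¬(a → (c ∨ c)).
¬((d ∨ ¬b) ∨ d): α-rule — add ¬(d ∨ ¬b), ¬d.
¬(a → (c ∨ c)): α-rule — add a, ¬(c ∨ c).
¬(d ∨ ¬b): α-rule — add ¬d, ¬¬b.
× closes — contains both b and ¬b.
All 1 branch closes.
Every branch closed, so the premises entail the conclusion.

Yes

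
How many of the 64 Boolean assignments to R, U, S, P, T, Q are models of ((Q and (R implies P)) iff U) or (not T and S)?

40

Initial set: {(((Q and (R implies P)) iff U) or (not T and S))}.
(((Q and (R implies P)) iff U) or (not T and S)): β-rule — branch into ((Q and (R implies P)) iff U)  //  (not T and S).
  branch 1 (add ((Q and (R implies P)) iff U)):
    ((Q and (R implies P)) iff U): β-rule — branch into (Q and (R implies P)), U  //  not (Q and (R implies P)), not U.
      branch 1.1 (add (Q and (R implies P)), U):
        (Q and (R implies P)): α-rule — add Q, (R implies P).
        (R implies P): β-rule — branch into not R  //  P.
          branch 1.1.1 (add not R):
            ○ open, literals {Q=1, R=0, U=1}.
          branch 1.1.2 (add P):
            ○ open, literals {P=1, Q=1, U=1}.
      branch 1.2 (add not (Q and (R implies P)), not U):
        not (Q and (R implies P)): β-rule — branch into not Q  //  not (R implies P).
          branch 1.2.1 (add not Q):
            ○ open, literals {Q=0, U=0}.
          branch 1.2.2 (add not (R implies P)):
            not (R implies P): α-rule — add R, not P.
            ○ open, literals {P=0, R=1, U=0}.
  branch 2 (add (not T and S)):
    (not T and S): α-rule — add not T, S.
    ○ open, literals {S=1, T=0}.
0 branches closed, 5 open.
Each open branch fixes some atoms; the unmentioned ones are free. Counting distinct full assignments: branch {Q=1, R=0, U=1} (S, P, T) contributes 8 new; branch {P=1, Q=1, U=1} (R, S, T) contributes 4 new; branch {Q=0, U=0} (R, S, P, T) contributes 16 new; branch {P=0, R=1, U=0} (S, T, Q) contributes 4 new; branch {S=1, T=0} (R, U, P, Q) contributes 8 new. Total: 40.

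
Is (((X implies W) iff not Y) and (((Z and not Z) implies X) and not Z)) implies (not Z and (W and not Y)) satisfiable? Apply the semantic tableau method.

Initial set: {((((X implies W) iff not Y) and (((Z and not Z) implies X) and not Z)) implies (not Z and (W and not Y)))}.
((((X implies W) iff not Y) and (((Z and not Z) implies X) and not Z)) implies (not Z and (W and not Y))): β-rule — branch into not (((X implies W) iff not Y) and (((Z and not Z) implies X) and not Z))  //  (not Z and (W and not Y)).
  branch 1 (add not (((X implies W) iff not Y) and (((Z and not Z) implies X) and not Z))):
    not (((X implies W) iff not Y) and (((Z and not Z) implies X) and not Z)): β-rule — branch into not ((X implies W) iff not Y)  //  not (((Z and not Z) implies X) and not Z).
      branch 1.1 (add not ((X implies W) iff not Y)):
        not ((X implies W) iff not Y): β-rule — branch into (X implies W), not not Y  //  not (X implies W), not Y.
          branch 1.1.1 (add (X implies W), not not Y):
            (X implies W): β-rule — branch into not X  //  W.
              branch 1.1.1.1 (add not X):
                ○ open, literals {X=false, Y=true}.
              branch 1.1.1.2 (add W):
                ○ open, literals {W=true, Y=true}.
          branch 1.1.2 (add not (X implies W), not Y):
            not (X implies W): α-rule — add X, not W.
            ○ open, literals {W=false, X=true, Y=false}.
      branch 1.2 (add not (((Z and not Z) implies X) and not Z)):
        not (((Z and not Z) implies X) and not Z): β-rule — branch into not ((Z and not Z) implies X)  //  not not Z.
          branch 1.2.1 (add not ((Z and not Z) implies X)):
            not ((Z and not Z) implies X): α-rule — add (Z and not Z), not X.
            (Z and not Z): α-rule — add Z, not Z.
            × closes — contains both Z and not Z.
          branch 1.2.2 (add not not Z):
            ○ open, literals {Z=true}.
  branch 2 (add (not Z and (W and not Y))):
    (not Z and (W and not Y)): α-rule — add not Z, (W and not Y).
    (W and not Y): α-rule — add W, not Y.
    ○ open, literals {W=true, Y=false, Z=false}.
1 branch closed, 5 open.
An open branch gives a satisfying assignment: X=false, Y=true.

Satisfiable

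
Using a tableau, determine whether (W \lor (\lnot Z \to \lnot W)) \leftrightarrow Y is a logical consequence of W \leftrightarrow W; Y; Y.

Initial set: {T (W \leftrightarrow W); T Y; T Y; F ((W \lor (\lnot Z \to \lnot W)) \leftrightarrow Y)}.
T (W \leftrightarrow W): β-rule — branch into T W, T W  //  F W, F W.
  branch 1 (add T W, T W):
    F ((W \lor (\lnot Z \to \lnot W)) \leftrightarrow Y): β-rule — branch into T (W \lor (\lnot Z \to \lnot W)), F Y  //  F (W \lor (\lnot Z \to \lnot W)), T Y.
      branch 1.1 (add T (W \lor (\lnot Z \to \lnot W)), F Y):
        × closes — contains both Y and \lnot Y.
      branch 1.2 (add F (W \lor (\lnot Z \to \lnot W)), T Y):
        F (W \lor (\lnot Z \to \lnot W)): α-rule — add F W, F (\lnot Z \to \lnot W).
        × closes — contains both W and \lnot W.
  branch 2 (add F W, F W):
    F ((W \lor (\lnot Z \to \lnot W)) \leftrightarrow Y): β-rule — branch into T (W \lor (\lnot Z \to \lnot W)), F Y  //  F (W \lor (\lnot Z \to \lnot W)), T Y.
      branch 2.1 (add T (W \lor (\lnot Z \to \lnot W)), F Y):
        × closes — contains both Y and \lnot Y.
      branch 2.2 (add F (W \lor (\lnot Z \to \lnot W)), T Y):
        F (W \lor (\lnot Z \to \lnot W)): α-rule — add F W, F (\lnot Z \to \lnot W).
        F (\lnot Z \to \lnot W): α-rule — add T \lnot Z, F \lnot W.
        × closes — contains both W and \lnot W.
All 4 branches close.
Every branch closed, so the premises entail the conclusion.

Yes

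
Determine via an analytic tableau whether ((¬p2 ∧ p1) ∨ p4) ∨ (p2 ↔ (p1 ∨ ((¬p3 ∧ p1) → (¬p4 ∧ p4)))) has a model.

Initial set: {T (((¬p2 ∧ p1) ∨ p4) ∨ (p2 ↔ (p1 ∨ ((¬p3 ∧ p1) → (¬p4 ∧ p4)))))}.
T (((¬p2 ∧ p1) ∨ p4) ∨ (p2 ↔ (p1 ∨ ((¬p3 ∧ p1) → (¬p4 ∧ p4))))): β-rule — branch into T ((¬p2 ∧ p1) ∨ p4)  //  T (p2 ↔ (p1 ∨ ((¬p3 ∧ p1) → (¬p4 ∧ p4)))).
  branch 1 (add T ((¬p2 ∧ p1) ∨ p4)):
    T ((¬p2 ∧ p1) ∨ p4): β-rule — branch into T (¬p2 ∧ p1)  //  T p4.
      branch 1.1 (add T (¬p2 ∧ p1)):
        T (¬p2 ∧ p1): α-rule — add T ¬p2, T p1.
        ○ open, literals {p1=1, p2=0}.
      branch 1.2 (add T p4):
        ○ open, literals {p4=1}.
  branch 2 (add T (p2 ↔ (p1 ∨ ((¬p3 ∧ p1) → (¬p4 ∧ p4))))):
    T (p2 ↔ (p1 ∨ ((¬p3 ∧ p1) → (¬p4 ∧ p4)))): β-rule — branch into T p2, T (p1 ∨ ((¬p3 ∧ p1) → (¬p4 ∧ p4)))  //  F p2, F (p1 ∨ ((¬p3 ∧ p1) → (¬p4 ∧ p4))).
      branch 2.1 (add T p2, T (p1 ∨ ((¬p3 ∧ p1) → (¬p4 ∧ p4)))):
        T (p1 ∨ ((¬p3 ∧ p1) → (¬p4 ∧ p4))): β-rule — branch into T p1  //  T ((¬p3 ∧ p1) → (¬p4 ∧ p4)).
          branch 2.1.1 (add T p1):
            ○ open, literals {p1=1, p2=1}.
          branch 2.1.2 (add T ((¬p3 ∧ p1) → (¬p4 ∧ p4))):
            T ((¬p3 ∧ p1) → (¬p4 ∧ p4)): β-rule — branch into F (¬p3 ∧ p1)  //  T (¬p4 ∧ p4).
              branch 2.1.2.1 (add F (¬p3 ∧ p1)):
                F (¬p3 ∧ p1): β-rule — branch into F ¬p3  //  F p1.
                  branch 2.1.2.1.1 (add F ¬p3):
                    ○ open, literals {p2=1, p3=1}.
                  branch 2.1.2.1.2 (add F p1):
                    ○ open, literals {p1=0, p2=1}.
              branch 2.1.2.2 (add T (¬p4 ∧ p4)):
                T (¬p4 ∧ p4): α-rule — add T ¬p4, T p4.
                × closes — contains both p4 and ¬p4.
      branch 2.2 (add F p2, F (p1 ∨ ((¬p3 ∧ p1) → (¬p4 ∧ p4)))):
        F (p1 ∨ ((¬p3 ∧ p1) → (¬p4 ∧ p4))): α-rule — add F p1, F ((¬p3 ∧ p1) → (¬p4 ∧ p4)).
        F ((¬p3 ∧ p1) → (¬p4 ∧ p4)): α-rule — add T (¬p3 ∧ p1), F (¬p4 ∧ p4).
        T (¬p3 ∧ p1): α-rule — add T ¬p3, T p1.
        × closes — contains both p1 and ¬p1.
2 branches closed, 5 open.
An open branch gives a satisfying assignment: p1=1, p2=0.

Satisfiable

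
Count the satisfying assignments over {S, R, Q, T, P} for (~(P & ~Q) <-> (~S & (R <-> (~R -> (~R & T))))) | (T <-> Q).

Initial set: {((~(P & ~Q) <-> (~S & (R <-> (~R -> (~R & T))))) | (T <-> Q))}.
((~(P & ~Q) <-> (~S & (R <-> (~R -> (~R & T))))) | (T <-> Q)): β-rule — branch into (~(P & ~Q) <-> (~S & (R <-> (~R -> (~R & T)))))  //  (T <-> Q).
  branch 1 (add (~(P & ~Q) <-> (~S & (R <-> (~R -> (~R & T)))))):
    (~(P & ~Q) <-> (~S & (R <-> (~R -> (~R & T))))): β-rule — branch into ~(P & ~Q), (~S & (R <-> (~R -> (~R & T))))  //  ~~(P & ~Q), ~(~S & (R <-> (~R -> (~R & T)))).
      branch 1.1 (add ~(P & ~Q), (~S & (R <-> (~R -> (~R & T))))):
        (~S & (R <-> (~R -> (~R & T)))): α-rule — add ~S, (R <-> (~R -> (~R & T))).
        ~(P & ~Q): β-rule — branch into ~P  //  ~~Q.
          branch 1.1.1 (add ~P):
            (R <-> (~R -> (~R & T))): β-rule — branch into R, (~R -> (~R & T))  //  ~R, ~(~R -> (~R & T)).
              branch 1.1.1.1 (add R, (~R -> (~R & T))):
                (~R -> (~R & T)): β-rule — branch into ~~R  //  (~R & T).
                  branch 1.1.1.1.1 (add ~~R):
                    ○ open, literals {P=false, R=true, S=false}.
                  branch 1.1.1.1.2 (add (~R & T)):
                    (~R & T): α-rule — add ~R, T.
                    × closes — contains both R and ~R.
              branch 1.1.1.2 (add ~R, ~(~R -> (~R & T))):
                ~(~R -> (~R & T)): α-rule — add ~R, ~(~R & T).
                ~(~R & T): β-rule — branch into ~~R  //  ~T.
                  branch 1.1.1.2.1 (add ~~R):
                    × closes — contains both R and ~R.
                  branch 1.1.1.2.2 (add ~T):
                    ○ open, literals {P=false, R=false, S=false, T=false}.
          branch 1.1.2 (add ~~Q):
            (R <-> (~R -> (~R & T))): β-rule — branch into R, (~R -> (~R & T))  //  ~R, ~(~R -> (~R & T)).
              branch 1.1.2.1 (add R, (~R -> (~R & T))):
                (~R -> (~R & T)): β-rule — branch into ~~R  //  (~R & T).
                  branch 1.1.2.1.1 (add ~~R):
                    ○ open, literals {Q=true, R=true, S=false}.
                  branch 1.1.2.1.2 (add (~R & T)):
                    (~R & T): α-rule — add ~R, T.
                    × closes — contains both R and ~R.
              branch 1.1.2.2 (add ~R, ~(~R -> (~R & T))):
                ~(~R -> (~R & T)): α-rule — add ~R, ~(~R & T).
                ~(~R & T): β-rule — branch into ~~R  //  ~T.
                  branch 1.1.2.2.1 (add ~~R):
                    × closes — contains both R and ~R.
                  branch 1.1.2.2.2 (add ~T):
                    ○ open, literals {Q=true, R=false, S=false, T=false}.
      branch 1.2 (add ~~(P & ~Q), ~(~S & (R <-> (~R -> (~R & T))))):
        ~~(P & ~Q): α-rule — add P, ~Q.
        ~(~S & (R <-> (~R -> (~R & T)))): β-rule — branch into ~~S  //  ~(R <-> (~R -> (~R & T))).
          branch 1.2.1 (add ~~S):
            ○ open, literals {P=true, Q=false, S=true}.
          branch 1.2.2 (add ~(R <-> (~R -> (~R & T)))):
            ~(R <-> (~R -> (~R & T))): β-rule — branch into R, ~(~R -> (~R & T))  //  ~R, (~R -> (~R & T)).
              branch 1.2.2.1 (add R, ~(~R -> (~R & T))):
                ~(~R -> (~R & T)): α-rule — add ~R, ~(~R & T).
                × closes — contains both R and ~R.
              branch 1.2.2.2 (add ~R, (~R -> (~R & T))):
                (~R -> (~R & T)): β-rule — branch into ~~R  //  (~R & T).
                  branch 1.2.2.2.1 (add ~~R):
                    × closes — contains both R and ~R.
                  branch 1.2.2.2.2 (add (~R & T)):
                    (~R & T): α-rule — add ~R, T.
                    ○ open, literals {P=true, Q=false, R=false, T=true}.
  branch 2 (add (T <-> Q)):
    (T <-> Q): β-rule — branch into T, Q  //  ~T, ~Q.
      branch 2.1 (add T, Q):
        ○ open, literals {Q=true, T=true}.
      branch 2.2 (add ~T, ~Q):
        ○ open, literals {Q=false, T=false}.
6 branches closed, 8 open.
Each open branch fixes some atoms; the unmentioned ones are free. Counting distinct full assignments: branch {P=false, R=true, S=false} (Q, T) contributes 4 new; branch {P=false, R=false, S=false, T=false} (Q) contributes 2 new; branch {Q=true, R=true, S=false} (T, P) contributes 2 new; branch {Q=true, R=false, S=false, T=false} (P) contributes 1 new; branch {P=true, Q=false, S=true} (R, T) contributes 4 new; branch {P=true, Q=false, R=false, T=true} (S) contributes 1 new; branch {Q=true, T=true} (S, R, P) contributes 6 new; branch {Q=false, T=false} (S, R, P) contributes 4 new. Total: 24.

24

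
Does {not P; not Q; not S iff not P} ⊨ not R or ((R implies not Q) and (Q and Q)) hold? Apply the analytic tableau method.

Initial set: {not P; not Q; (not S iff not P); not (not R or ((R implies not Q) and (Q and Q)))}.
not (not R or ((R implies not Q) and (Q and Q))): α-rule — add not not R, not ((R implies not Q) and (Q and Q)).
(not S iff not P): β-rule — branch into not S, not P  //  not not S, not not P.
  branch 1 (add not S, not P):
    not ((R implies not Q) and (Q and Q)): β-rule — branch into not (R implies not Q)  //  not (Q and Q).
      branch 1.1 (add not (R implies not Q)):
        not (R implies not Q): α-rule — add R, not not Q.
        × closes — contains both Q and not Q.
      branch 1.2 (add not (Q and Q)):
        not (Q and Q): β-rule — branch into not Q  //  not Q.
          branch 1.2.1 (add not Q):
            ○ open, literals {P=F, Q=F, R=T, S=F}.
          branch 1.2.2 (add not Q):
            ○ open, literals {P=F, Q=F, R=T, S=F}.
  branch 2 (add not not S, not not P):
    × closes — contains both P and not P.
2 branches closed, 2 open.
An open branch gives a countermodel: P=F, Q=F, R=T, S=F (unmentioned atoms arbitrary); the premises hold there but the conclusion fails.

No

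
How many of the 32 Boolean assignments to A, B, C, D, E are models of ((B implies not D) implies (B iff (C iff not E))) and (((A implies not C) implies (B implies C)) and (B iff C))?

Initial set: {T (((B implies not D) implies (B iff (C iff not E))) and (((A implies not C) implies (B implies C)) and (B iff C)))}.
T (((B implies not D) implies (B iff (C iff not E))) and (((A implies not C) implies (B implies C)) and (B iff C))): α-rule — add T ((B implies not D) implies (B iff (C iff not E))), T (((A implies not C) implies (B implies C)) and (B iff C)).
T (((A implies not C) implies (B implies C)) and (B iff C)): α-rule — add T ((A implies not C) implies (B implies C)), T (B iff C).
T ((B implies not D) implies (B iff (C iff not E))): β-rule — branch into F (B implies not D)  //  T (B iff (C iff not E)).
  branch 1 (add F (B implies not D)):
    F (B implies not D): α-rule — add T B, F not D.
    T ((A implies not C) implies (B implies C)): β-rule — branch into F (A implies not C)  //  T (B implies C).
      branch 1.1 (add F (A implies not C)):
        F (A implies not C): α-rule — add T A, F not C.
        T (B iff C): β-rule — branch into T B, T C  //  F B, F C.
          branch 1.1.1 (add T B, T C):
            ○ open, literals {A=true, B=true, C=true, D=true}.
          branch 1.1.2 (add F B, F C):
            × closes — contains both B and not B.
      branch 1.2 (add T (B implies C)):
        T (B iff C): β-rule — branch into T B, T C  //  F B, F C.
          branch 1.2.1 (add T B, T C):
            T (B implies C): β-rule — branch into F B  //  T C.
              branch 1.2.1.1 (add F B):
                × closes — contains both B and not B.
              branch 1.2.1.2 (add T C):
                ○ open, literals {B=true, C=true, D=true}.
          branch 1.2.2 (add F B, F C):
            × closes — contains both B and not B.
  branch 2 (add T (B iff (C iff not E))):
    T ((A implies not C) implies (B implies C)): β-rule — branch into F (A implies not C)  //  T (B implies C).
      branch 2.1 (add F (A implies not C)):
        F (A implies not C): α-rule — add T A, F not C.
        T (B iff C): β-rule — branch into T B, T C  //  F B, F C.
          branch 2.1.1 (add T B, T C):
            T (B iff (C iff not E)): β-rule — branch into T B, T (C iff not E)  //  F B, F (C iff not E).
              branch 2.1.1.1 (add T B, T (C iff not E)):
                T (C iff not E): β-rule — branch into T C, T not E  //  F C, F not E.
                  branch 2.1.1.1.1 (add T C, T not E):
                    ○ open, literals {A=true, B=true, C=true, E=false}.
                  branch 2.1.1.1.2 (add F C, F not E):
                    × closes — contains both C and not C.
              branch 2.1.1.2 (add F B, F (C iff not E)):
                × closes — contains both B and not B.
          branch 2.1.2 (add F B, F C):
            × closes — contains both C and not C.
      branch 2.2 (add T (B implies C)):
        T (B iff C): β-rule — branch into T B, T C  //  F B, F C.
          branch 2.2.1 (add T B, T C):
            T (B iff (C iff not E)): β-rule — branch into T B, T (C iff not E)  //  F B, F (C iff not E).
              branch 2.2.1.1 (add T B, T (C iff not E)):
                T (B implies C): β-rule — branch into F B  //  T C.
                  branch 2.2.1.1.1 (add F B):
                    × closes — contains both B and not B.
                  branch 2.2.1.1.2 (add T C):
                    T (C iff not E): β-rule — branch into T C, T not E  //  F C, F not E.
                      branch 2.2.1.1.2.1 (add T C, T not E):
                        ○ open, literals {B=true, C=true, E=false}.
                      branch 2.2.1.1.2.2 (add F C, F not E):
                        × closes — contains both C and not C.
              branch 2.2.1.2 (add F B, F (C iff not E)):
                × closes — contains both B and not B.
          branch 2.2.2 (add F B, F C):
            T (B iff (C iff not E)): β-rule — branch into T B, T (C iff not E)  //  F B, F (C iff not E).
              branch 2.2.2.1 (add T B, T (C iff not E)):
                × closes — contains both B and not B.
              branch 2.2.2.2 (add F B, F (C iff not E)):
                T (B implies C): β-rule — branch into F B  //  T C.
                  branch 2.2.2.2.1 (add F B):
                    F (C iff not E): β-rule — branch into T C, F not E  //  F C, T not E.
                      branch 2.2.2.2.1.1 (add T C, F not E):
                        × closes — contains both C and not C.
                      branch 2.2.2.2.1.2 (add F C, T not E):
                        ○ open, literals {B=false, C=false, E=false}.
                  branch 2.2.2.2.2 (add T C):
                    × closes — contains both C and not C.
12 branches closed, 5 open.
Each open branch fixes some atoms; the unmentioned ones are free. Counting distinct full assignments: branch {A=true, B=true, C=true, D=true} (E) contributes 2 new; branch {B=true, C=true, D=true} (A, E) contributes 2 new; branch {A=true, B=true, C=true, E=false} (D) contributes 1 new; branch {B=true, C=true, E=false} (A, D) contributes 1 new; branch {B=false, C=false, E=false} (A, D) contributes 4 new. Total: 10.

10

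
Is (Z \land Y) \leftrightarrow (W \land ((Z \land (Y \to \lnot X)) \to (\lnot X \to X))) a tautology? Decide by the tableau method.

Not valid

Assume the negation and expand:
Initial set: {\lnot ((Z \land Y) \leftrightarrow (W \land ((Z \land (Y \to \lnot X)) \to (\lnot X \to X))))}.
\lnot ((Z \land Y) \leftrightarrow (W \land ((Z \land (Y \to \lnot X)) \to (\lnot X \to X)))): β-rule — branch into (Z \land Y), \lnot (W \land ((Z \land (Y \to \lnot X)) \to (\lnot X \to X)))  //  \lnot (Z \land Y), (W \land ((Z \land (Y \to \lnot X)) \to (\lnot X \to X))).
  branch 1 (add (Z \land Y), \lnot (W \land ((Z \land (Y \to \lnot X)) \to (\lnot X \to X)))):
    (Z \land Y): α-rule — add Z, Y.
    \lnot (W \land ((Z \land (Y \to \lnot X)) \to (\lnot X \to X))): β-rule — branch into \lnot W  //  \lnot ((Z \land (Y \to \lnot X)) \to (\lnot X \to X)).
      branch 1.1 (add \lnot W):
        ○ open, literals {W=F, Y=T, Z=T}.
      branch 1.2 (add \lnot ((Z \land (Y \to \lnot X)) \to (\lnot X \to X))):
        \lnot ((Z \land (Y \to \lnot X)) \to (\lnot X \to X)): α-rule — add (Z \land (Y \to \lnot X)), \lnot (\lnot X \to X).
        (Z \land (Y \to \lnot X)): α-rule — add Z, (Y \to \lnot X).
        \lnot (\lnot X \to X): α-rule — add \lnot X, \lnot X.
        (Y \to \lnot X): β-rule — branch into \lnot Y  //  \lnot X.
          branch 1.2.1 (add \lnot Y):
            × closes — contains both Y and \lnot Y.
          branch 1.2.2 (add \lnot X):
            ○ open, literals {X=F, Y=T, Z=T}.
  branch 2 (add \lnot (Z \land Y), (W \land ((Z \land (Y \to \lnot X)) \to (\lnot X \to X)))):
    (W \land ((Z \land (Y \to \lnot X)) \to (\lnot X \to X))): α-rule — add W, ((Z \land (Y \to \lnot X)) \to (\lnot X \to X)).
    \lnot (Z \land Y): β-rule — branch into \lnot Z  //  \lnot Y.
      branch 2.1 (add \lnot Z):
        ((Z \land (Y \to \lnot X)) \to (\lnot X \to X)): β-rule — branch into \lnot (Z \land (Y \to \lnot X))  //  (\lnot X \to X).
          branch 2.1.1 (add \lnot (Z \land (Y \to \lnot X))):
            \lnot (Z \land (Y \to \lnot X)): β-rule — branch into \lnot Z  //  \lnot (Y \to \lnot X).
              branch 2.1.1.1 (add \lnot Z):
                ○ open, literals {W=T, Z=F}.
              branch 2.1.1.2 (add \lnot (Y \to \lnot X)):
                \lnot (Y \to \lnot X): α-rule — add Y, \lnot \lnot X.
                ○ open, literals {W=T, X=T, Y=T, Z=F}.
          branch 2.1.2 (add (\lnot X \to X)):
            (\lnot X \to X): β-rule — branch into \lnot \lnot X  //  X.
              branch 2.1.2.1 (add \lnot \lnot X):
                ○ open, literals {W=T, X=T, Z=F}.
              branch 2.1.2.2 (add X):
                ○ open, literals {W=T, X=T, Z=F}.
      branch 2.2 (add \lnot Y):
        ((Z \land (Y \to \lnot X)) \to (\lnot X \to X)): β-rule — branch into \lnot (Z \land (Y \to \lnot X))  //  (\lnot X \to X).
          branch 2.2.1 (add \lnot (Z \land (Y \to \lnot X))):
            \lnot (Z \land (Y \to \lnot X)): β-rule — branch into \lnot Z  //  \lnot (Y \to \lnot X).
              branch 2.2.1.1 (add \lnot Z):
                ○ open, literals {W=T, Y=F, Z=F}.
              branch 2.2.1.2 (add \lnot (Y \to \lnot X)):
                \lnot (Y \to \lnot X): α-rule — add Y, \lnot \lnot X.
                × closes — contains both Y and \lnot Y.
          branch 2.2.2 (add (\lnot X \to X)):
            (\lnot X \to X): β-rule — branch into \lnot \lnot X  //  X.
              branch 2.2.2.1 (add \lnot \lnot X):
                ○ open, literals {W=T, X=T, Y=F}.
              branch 2.2.2.2 (add X):
                ○ open, literals {W=T, X=T, Y=F}.
2 branches closed, 9 open.
An open branch gives a countermodel: W=F, Y=T, Z=T (unmentioned atoms arbitrary); under it the original formula is false.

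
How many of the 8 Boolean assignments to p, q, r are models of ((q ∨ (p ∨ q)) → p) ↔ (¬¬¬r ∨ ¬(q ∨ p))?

Initial set: {T (((q ∨ (p ∨ q)) → p) ↔ (¬¬¬r ∨ ¬(q ∨ p)))}.
T (((q ∨ (p ∨ q)) → p) ↔ (¬¬¬r ∨ ¬(q ∨ p))): β-rule — branch into T ((q ∨ (p ∨ q)) → p), T (¬¬¬r ∨ ¬(q ∨ p))  //  F ((q ∨ (p ∨ q)) → p), F (¬¬¬r ∨ ¬(q ∨ p)).
  branch 1 (add T ((q ∨ (p ∨ q)) → p), T (¬¬¬r ∨ ¬(q ∨ p))):
    T ((q ∨ (p ∨ q)) → p): β-rule — branch into F (q ∨ (p ∨ q))  //  T p.
      branch 1.1 (add F (q ∨ (p ∨ q))):
        F (q ∨ (p ∨ q)): α-rule — add F q, F (p ∨ q).
        F (p ∨ q): α-rule — add F p, F q.
        T (¬¬¬r ∨ ¬(q ∨ p)): β-rule — branch into T ¬¬¬r  //  T ¬(q ∨ p).
          branch 1.1.1 (add T ¬¬¬r):
            T ¬¬¬r: drop double negation, giving T ¬r.
            ○ open, literals {p=F, q=F, r=F}.
          branch 1.1.2 (add T ¬(q ∨ p)):
            T ¬(q ∨ p): α-rule — add F q, F p.
            ○ open, literals {p=F, q=F}.
      branch 1.2 (add T p):
        T (¬¬¬r ∨ ¬(q ∨ p)): β-rule — branch into T ¬¬¬r  //  T ¬(q ∨ p).
          branch 1.2.1 (add T ¬¬¬r):
            T ¬¬¬r: drop double negation, giving T ¬r.
            ○ open, literals {p=T, r=F}.
          branch 1.2.2 (add T ¬(q ∨ p)):
            T ¬(q ∨ p): α-rule — add F q, F p.
            × closes — contains both p and ¬p.
  branch 2 (add F ((q ∨ (p ∨ q)) → p), F (¬¬¬r ∨ ¬(q ∨ p))):
    F ((q ∨ (p ∨ q)) → p): α-rule — add T (q ∨ (p ∨ q)), F p.
    F (¬¬¬r ∨ ¬(q ∨ p)): α-rule — add F ¬¬¬r, F ¬(q ∨ p).
    F ¬¬¬r: drop double negation, giving F ¬r.
    T (q ∨ (p ∨ q)): β-rule — branch into T q  //  T (p ∨ q).
      branch 2.1 (add T q):
        F ¬(q ∨ p): β-rule — branch into T q  //  T p.
          branch 2.1.1 (add T q):
            ○ open, literals {p=F, q=T, r=T}.
          branch 2.1.2 (add T p):
            × closes — contains both p and ¬p.
      branch 2.2 (add T (p ∨ q)):
        F ¬(q ∨ p): β-rule — branch into T q  //  T p.
          branch 2.2.1 (add T q):
            T (p ∨ q): β-rule — branch into T p  //  T q.
              branch 2.2.1.1 (add T p):
                × closes — contains both p and ¬p.
              branch 2.2.1.2 (add T q):
                ○ open, literals {p=F, q=T, r=T}.
          branch 2.2.2 (add T p):
            × closes — contains both p and ¬p.
4 branches closed, 5 open.
Each open branch fixes some atoms; the unmentioned ones are free. Counting distinct full assignments: branch {p=F, q=F, r=F} (none free) contributes 1 new; branch {p=F, q=F} (r) contributes 1 new; branch {p=T, r=F} (q) contributes 2 new; branch {p=F, q=T, r=T} (none free) contributes 1 new; branch {p=F, q=T, r=T} (none free) contributes 0 new. Total: 5.

5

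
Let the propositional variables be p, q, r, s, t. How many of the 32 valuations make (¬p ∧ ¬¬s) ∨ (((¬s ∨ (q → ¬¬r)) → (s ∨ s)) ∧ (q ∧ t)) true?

10

Initial set: {((¬p ∧ ¬¬s) ∨ (((¬s ∨ (q → ¬¬r)) → (s ∨ s)) ∧ (q ∧ t)))}.
((¬p ∧ ¬¬s) ∨ (((¬s ∨ (q → ¬¬r)) → (s ∨ s)) ∧ (q ∧ t))): β-rule — branch into (¬p ∧ ¬¬s)  //  (((¬s ∨ (q → ¬¬r)) → (s ∨ s)) ∧ (q ∧ t)).
  branch 1 (add (¬p ∧ ¬¬s)):
    (¬p ∧ ¬¬s): α-rule — add ¬p, ¬¬s.
    ¬¬s: drop double negation, giving s.
    ○ open, literals {p=F, s=T}.
  branch 2 (add (((¬s ∨ (q → ¬¬r)) → (s ∨ s)) ∧ (q ∧ t))):
    (((¬s ∨ (q → ¬¬r)) → (s ∨ s)) ∧ (q ∧ t)): α-rule — add ((¬s ∨ (q → ¬¬r)) → (s ∨ s)), (q ∧ t).
    (q ∧ t): α-rule — add q, t.
    ((¬s ∨ (q → ¬¬r)) → (s ∨ s)): β-rule — branch into ¬(¬s ∨ (q → ¬¬r))  //  (s ∨ s).
      branch 2.1 (add ¬(¬s ∨ (q → ¬¬r))):
        ¬(¬s ∨ (q → ¬¬r)): α-rule — add ¬¬s, ¬(q → ¬¬r).
        ¬(q → ¬¬r): α-rule — add q, ¬¬¬r.
        ¬¬¬r: drop double negation, giving ¬r.
        ○ open, literals {q=T, r=F, s=T, t=T}.
      branch 2.2 (add (s ∨ s)):
        (s ∨ s): β-rule — branch into s  //  s.
          branch 2.2.1 (add s):
            ○ open, literals {q=T, s=T, t=T}.
          branch 2.2.2 (add s):
            ○ open, literals {q=T, s=T, t=T}.
0 branches closed, 4 open.
Each open branch fixes some atoms; the unmentioned ones are free. Counting distinct full assignments: branch {p=F, s=T} (q, r, t) contributes 8 new; branch {q=T, r=F, s=T, t=T} (p) contributes 1 new; branch {q=T, s=T, t=T} (p, r) contributes 1 new; branch {q=T, s=T, t=T} (p, r) contributes 0 new. Total: 10.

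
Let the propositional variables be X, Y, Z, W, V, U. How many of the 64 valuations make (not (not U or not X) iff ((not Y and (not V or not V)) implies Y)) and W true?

Initial set: {((not (not U or not X) iff ((not Y and (not V or not V)) implies Y)) and W)}.
((not (not U or not X) iff ((not Y and (not V or not V)) implies Y)) and W): α-rule — add (not (not U or not X) iff ((not Y and (not V or not V)) implies Y)), W.
(not (not U or not X) iff ((not Y and (not V or not V)) implies Y)): β-rule — branch into not (not U or not X), ((not Y and (not V or not V)) implies Y)  //  not not (not U or not X), not ((not Y and (not V or not V)) implies Y).
  branch 1 (add not (not U or not X), ((not Y and (not V or not V)) implies Y)):
    not (not U or not X): α-rule — add not not U, not not X.
    ((not Y and (not V or not V)) implies Y): β-rule — branch into not (not Y and (not V or not V))  //  Y.
      branch 1.1 (add not (not Y and (not V or not V))):
        not (not Y and (not V or not V)): β-rule — branch into not not Y  //  not (not V or not V).
          branch 1.1.1 (add not not Y):
            ○ open, literals {U=1, W=1, X=1, Y=1}.
          branch 1.1.2 (add not (not V or not V)):
            not (not V or not V): α-rule — add not not V, not not V.
            ○ open, literals {U=1, V=1, W=1, X=1}.
      branch 1.2 (add Y):
        ○ open, literals {U=1, W=1, X=1, Y=1}.
  branch 2 (add not not (not U or not X), not ((not Y and (not V or not V)) implies Y)):
    not ((not Y and (not V or not V)) implies Y): α-rule — add (not Y and (not V or not V)), not Y.
    (not Y and (not V or not V)): α-rule — add not Y, (not V or not V).
    not not (not U or not X): β-rule — branch into not U  //  not X.
      branch 2.1 (add not U):
        (not V or not V): β-rule — branch into not V  //  not V.
          branch 2.1.1 (add not V):
            ○ open, literals {U=0, V=0, W=1, Y=0}.
          branch 2.1.2 (add not V):
            ○ open, literals {U=0, V=0, W=1, Y=0}.
      branch 2.2 (add not X):
        (not V or not V): β-rule — branch into not V  //  not V.
          branch 2.2.1 (add not V):
            ○ open, literals {V=0, W=1, X=0, Y=0}.
          branch 2.2.2 (add not V):
            ○ open, literals {V=0, W=1, X=0, Y=0}.
0 branches closed, 7 open.
Each open branch fixes some atoms; the unmentioned ones are free. Counting distinct full assignments: branch {U=1, W=1, X=1, Y=1} (Z, V) contributes 4 new; branch {U=1, V=1, W=1, X=1} (Y, Z) contributes 2 new; branch {U=1, W=1, X=1, Y=1} (Z, V) contributes 0 new; branch {U=0, V=0, W=1, Y=0} (X, Z) contributes 4 new; branch {U=0, V=0, W=1, Y=0} (X, Z) contributes 0 new; branch {V=0, W=1, X=0, Y=0} (Z, U) contributes 2 new; branch {V=0, W=1, X=0, Y=0} (Z, U) contributes 0 new. Total: 12.

12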